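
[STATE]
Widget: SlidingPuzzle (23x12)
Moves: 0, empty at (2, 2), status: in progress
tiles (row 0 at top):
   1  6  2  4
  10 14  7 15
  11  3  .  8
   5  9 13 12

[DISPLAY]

┌────┬────┬────┬────┐  
│  1 │  6 │  2 │  4 │  
├────┼────┼────┼────┤  
│ 10 │ 14 │  7 │ 15 │  
├────┼────┼────┼────┤  
│ 11 │  3 │    │  8 │  
├────┼────┼────┼────┤  
│  5 │  9 │ 13 │ 12 │  
└────┴────┴────┴────┘  
Moves: 0               
                       
                       


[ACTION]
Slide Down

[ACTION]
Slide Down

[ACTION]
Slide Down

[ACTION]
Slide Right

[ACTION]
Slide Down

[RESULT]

┌────┬────┬────┬────┐  
│  1 │    │  6 │  4 │  
├────┼────┼────┼────┤  
│ 10 │ 14 │  2 │ 15 │  
├────┼────┼────┼────┤  
│ 11 │  3 │  7 │  8 │  
├────┼────┼────┼────┤  
│  5 │  9 │ 13 │ 12 │  
└────┴────┴────┴────┘  
Moves: 3               
                       
                       


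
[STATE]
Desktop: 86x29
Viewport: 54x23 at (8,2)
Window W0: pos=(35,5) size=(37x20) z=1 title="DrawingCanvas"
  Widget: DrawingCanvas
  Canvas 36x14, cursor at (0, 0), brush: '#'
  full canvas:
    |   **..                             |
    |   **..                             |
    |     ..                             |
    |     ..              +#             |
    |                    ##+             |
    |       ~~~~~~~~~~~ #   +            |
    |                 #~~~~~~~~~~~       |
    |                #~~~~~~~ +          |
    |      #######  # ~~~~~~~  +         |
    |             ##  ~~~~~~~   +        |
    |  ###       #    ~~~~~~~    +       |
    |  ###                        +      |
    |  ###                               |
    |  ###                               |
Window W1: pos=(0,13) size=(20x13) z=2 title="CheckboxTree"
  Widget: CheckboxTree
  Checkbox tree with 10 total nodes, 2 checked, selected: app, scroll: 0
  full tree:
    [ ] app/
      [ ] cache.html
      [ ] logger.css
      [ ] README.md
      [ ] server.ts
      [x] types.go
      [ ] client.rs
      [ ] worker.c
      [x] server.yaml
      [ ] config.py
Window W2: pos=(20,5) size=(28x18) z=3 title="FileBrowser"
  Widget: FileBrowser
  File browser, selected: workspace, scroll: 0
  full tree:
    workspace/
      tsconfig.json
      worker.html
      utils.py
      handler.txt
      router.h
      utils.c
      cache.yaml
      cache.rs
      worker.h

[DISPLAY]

                                                      
                                                      
                                                      
            ┏━━━━━━━━━━━━━━━━━━━━━━━━━━┓━━━━━━━━━━━━━━
            ┃ FileBrowser              ┃as            
            ┠──────────────────────────┨──────────────
            ┃> [-] workspace/          ┃              
            ┃    tsconfig.json         ┃              
            ┃    worker.html           ┃              
            ┃    utils.py              ┃         +#   
            ┃    handler.txt           ┃        ##+   
━━━━━━━━━━━┓┃    router.h              ┃~~~~~~ #   +  
oxTree     ┃┃    utils.c               ┃     #~~~~~~~~
───────────┨┃    cache.yaml            ┃    #~~~~~~~ +
p/         ┃┃    cache.rs              ┃#  # ~~~~~~~  
cache.html ┃┃    worker.h              ┃ ##  ~~~~~~~  
logger.css ┃┃                          ┃#    ~~~~~~~  
README.md  ┃┃                          ┃              
server.ts  ┃┃                          ┃              
types.go   ┃┃                          ┃              
client.rs  ┃┗━━━━━━━━━━━━━━━━━━━━━━━━━━┛              
worker.c   ┃               ┃                          
server.yaml┃               ┗━━━━━━━━━━━━━━━━━━━━━━━━━━


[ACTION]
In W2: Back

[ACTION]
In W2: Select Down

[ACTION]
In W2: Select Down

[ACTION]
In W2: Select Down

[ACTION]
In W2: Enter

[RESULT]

                                                      
                                                      
                                                      
            ┏━━━━━━━━━━━━━━━━━━━━━━━━━━┓━━━━━━━━━━━━━━
            ┃ FileBrowser              ┃as            
            ┠──────────────────────────┨──────────────
            ┃  [-] workspace/          ┃              
            ┃    tsconfig.json         ┃              
            ┃    worker.html           ┃              
            ┃  > utils.py              ┃         +#   
            ┃    handler.txt           ┃        ##+   
━━━━━━━━━━━┓┃    router.h              ┃~~~~~~ #   +  
oxTree     ┃┃    utils.c               ┃     #~~~~~~~~
───────────┨┃    cache.yaml            ┃    #~~~~~~~ +
p/         ┃┃    cache.rs              ┃#  # ~~~~~~~  
cache.html ┃┃    worker.h              ┃ ##  ~~~~~~~  
logger.css ┃┃                          ┃#    ~~~~~~~  
README.md  ┃┃                          ┃              
server.ts  ┃┃                          ┃              
types.go   ┃┃                          ┃              
client.rs  ┃┗━━━━━━━━━━━━━━━━━━━━━━━━━━┛              
worker.c   ┃               ┃                          
server.yaml┃               ┗━━━━━━━━━━━━━━━━━━━━━━━━━━


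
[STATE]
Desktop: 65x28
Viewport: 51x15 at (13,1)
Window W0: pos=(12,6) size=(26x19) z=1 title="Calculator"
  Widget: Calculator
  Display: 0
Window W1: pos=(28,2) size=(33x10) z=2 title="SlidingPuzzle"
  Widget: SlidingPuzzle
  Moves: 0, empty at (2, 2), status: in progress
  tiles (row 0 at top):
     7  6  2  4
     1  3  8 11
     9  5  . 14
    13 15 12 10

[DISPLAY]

                                                   
               ┏━━━━━━━━━━━━━━━━━━━━━━━━━━━━━━━┓   
               ┃ SlidingPuzzle                 ┃   
               ┠───────────────────────────────┨   
               ┃┌────┬────┬────┬────┐          ┃   
━━━━━━━━━━━━━━━┃│  7 │  6 │  2 │  4 │          ┃   
 Calculator    ┃├────┼────┼────┼────┤          ┃   
───────────────┃│  1 │  3 │  8 │ 11 │          ┃   
               ┃├────┼────┼────┼────┤          ┃   
┌───┬───┬───┬──┃│  9 │  5 │    │ 14 │          ┃   
│ 7 │ 8 │ 9 │ ÷┗━━━━━━━━━━━━━━━━━━━━━━━━━━━━━━━┛   
├───┼───┼───┼───┤       ┃                          
│ 4 │ 5 │ 6 │ × │       ┃                          
├───┼───┼───┼───┤       ┃                          
│ 1 │ 2 │ 3 │ - │       ┃                          


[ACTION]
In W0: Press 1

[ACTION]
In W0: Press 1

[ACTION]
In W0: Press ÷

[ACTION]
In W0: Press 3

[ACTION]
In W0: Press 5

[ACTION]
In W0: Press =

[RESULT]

                                                   
               ┏━━━━━━━━━━━━━━━━━━━━━━━━━━━━━━━┓   
               ┃ SlidingPuzzle                 ┃   
               ┠───────────────────────────────┨   
               ┃┌────┬────┬────┬────┐          ┃   
━━━━━━━━━━━━━━━┃│  7 │  6 │  2 │  4 │          ┃   
 Calculator    ┃├────┼────┼────┼────┤          ┃   
───────────────┃│  1 │  3 │  8 │ 11 │          ┃   
            0.3┃├────┼────┼────┼────┤          ┃   
┌───┬───┬───┬──┃│  9 │  5 │    │ 14 │          ┃   
│ 7 │ 8 │ 9 │ ÷┗━━━━━━━━━━━━━━━━━━━━━━━━━━━━━━━┛   
├───┼───┼───┼───┤       ┃                          
│ 4 │ 5 │ 6 │ × │       ┃                          
├───┼───┼───┼───┤       ┃                          
│ 1 │ 2 │ 3 │ - │       ┃                          


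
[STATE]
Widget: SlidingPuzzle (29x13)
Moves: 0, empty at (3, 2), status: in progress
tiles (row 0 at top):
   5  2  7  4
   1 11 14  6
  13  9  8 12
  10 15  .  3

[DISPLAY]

┌────┬────┬────┬────┐        
│  5 │  2 │  7 │  4 │        
├────┼────┼────┼────┤        
│  1 │ 11 │ 14 │  6 │        
├────┼────┼────┼────┤        
│ 13 │  9 │  8 │ 12 │        
├────┼────┼────┼────┤        
│ 10 │ 15 │    │  3 │        
└────┴────┴────┴────┘        
Moves: 0                     
                             
                             
                             


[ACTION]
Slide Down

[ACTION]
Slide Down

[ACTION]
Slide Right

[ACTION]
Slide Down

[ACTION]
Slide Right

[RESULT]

┌────┬────┬────┬────┐        
│    │  5 │  7 │  4 │        
├────┼────┼────┼────┤        
│  1 │  2 │ 11 │  6 │        
├────┼────┼────┼────┤        
│ 13 │  9 │ 14 │ 12 │        
├────┼────┼────┼────┤        
│ 10 │ 15 │  8 │  3 │        
└────┴────┴────┴────┘        
Moves: 5                     
                             
                             
                             


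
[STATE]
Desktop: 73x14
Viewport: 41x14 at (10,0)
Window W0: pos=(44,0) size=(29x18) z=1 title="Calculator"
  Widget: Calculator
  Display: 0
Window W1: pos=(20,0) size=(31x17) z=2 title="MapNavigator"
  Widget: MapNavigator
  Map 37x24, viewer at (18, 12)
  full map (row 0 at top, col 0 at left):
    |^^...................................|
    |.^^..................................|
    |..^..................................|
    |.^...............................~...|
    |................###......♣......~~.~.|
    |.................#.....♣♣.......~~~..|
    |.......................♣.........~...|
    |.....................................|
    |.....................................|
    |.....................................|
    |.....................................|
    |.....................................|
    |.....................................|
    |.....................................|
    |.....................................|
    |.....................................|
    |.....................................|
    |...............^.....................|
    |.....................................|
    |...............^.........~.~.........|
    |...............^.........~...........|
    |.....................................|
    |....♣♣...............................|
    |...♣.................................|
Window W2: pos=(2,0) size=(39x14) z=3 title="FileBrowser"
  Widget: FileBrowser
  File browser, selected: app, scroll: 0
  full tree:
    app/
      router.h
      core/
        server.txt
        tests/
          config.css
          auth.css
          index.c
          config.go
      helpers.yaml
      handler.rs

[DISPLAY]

━━━━━━━━━━━━━━━━━━━━━━━━━━━━━━┓━━━━━━━━━┓
owser                         ┃         ┃
──────────────────────────────┨─────────┨
pp/                           ┃.........┃
ter.h                         ┃.........┃
 core/                        ┃.........┃
pers.yaml                     ┃.........┃
dler.rs                       ┃.........┃
                              ┃.........┃
                              ┃.........┃
                              ┃.........┃
                              ┃.........┃
                              ┃.........┃
━━━━━━━━━━━━━━━━━━━━━━━━━━━━━━┛.........┃


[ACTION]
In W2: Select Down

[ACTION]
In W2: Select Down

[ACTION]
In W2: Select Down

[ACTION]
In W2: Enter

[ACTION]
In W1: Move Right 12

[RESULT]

━━━━━━━━━━━━━━━━━━━━━━━━━━━━━━┓━━━━━━━━━┓
owser                         ┃         ┃
──────────────────────────────┨─────────┨
pp/                           ┃.        ┃
ter.h                         ┃.        ┃
 core/                        ┃.        ┃
pers.yaml                     ┃.        ┃
dler.rs                       ┃.        ┃
                              ┃.        ┃
                              ┃.        ┃
                              ┃.        ┃
                              ┃.        ┃
                              ┃.        ┃
━━━━━━━━━━━━━━━━━━━━━━━━━━━━━━┛.        ┃


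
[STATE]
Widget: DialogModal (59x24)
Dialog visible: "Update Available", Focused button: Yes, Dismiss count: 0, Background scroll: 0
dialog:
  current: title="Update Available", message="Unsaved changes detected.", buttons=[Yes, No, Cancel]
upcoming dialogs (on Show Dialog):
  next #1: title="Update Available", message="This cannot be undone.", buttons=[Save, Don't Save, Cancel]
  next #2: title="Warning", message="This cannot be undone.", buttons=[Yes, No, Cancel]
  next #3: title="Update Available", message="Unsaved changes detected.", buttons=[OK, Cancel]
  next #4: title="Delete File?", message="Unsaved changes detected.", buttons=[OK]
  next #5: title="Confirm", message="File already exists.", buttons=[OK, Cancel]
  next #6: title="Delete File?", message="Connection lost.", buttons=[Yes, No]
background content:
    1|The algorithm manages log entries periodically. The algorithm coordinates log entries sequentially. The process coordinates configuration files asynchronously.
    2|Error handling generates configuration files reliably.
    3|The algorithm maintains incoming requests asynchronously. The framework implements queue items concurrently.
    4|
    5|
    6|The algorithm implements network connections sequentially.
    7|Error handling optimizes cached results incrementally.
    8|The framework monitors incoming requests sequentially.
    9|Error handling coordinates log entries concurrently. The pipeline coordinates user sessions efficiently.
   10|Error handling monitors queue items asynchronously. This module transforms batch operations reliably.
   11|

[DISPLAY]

The algorithm manages log entries periodically. The algorit
Error handling generates configuration files reliably.     
The algorithm maintains incoming requests asynchronously. T
                                                           
                                                           
The algorithm implements network connections sequentially. 
Error handling optimizes cached results incrementally.     
The framework monitors incoming requests sequentially.     
Error handling coordinates log entries concurrently. The pi
Error handling ┌───────────────────────────┐nously. This mo
               │      Update Available     │               
               │ Unsaved changes detected. │               
               │    [Yes]  No   Cancel     │               
               └───────────────────────────┘               
                                                           
                                                           
                                                           
                                                           
                                                           
                                                           
                                                           
                                                           
                                                           
                                                           


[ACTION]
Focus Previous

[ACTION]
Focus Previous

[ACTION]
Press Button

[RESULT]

The algorithm manages log entries periodically. The algorit
Error handling generates configuration files reliably.     
The algorithm maintains incoming requests asynchronously. T
                                                           
                                                           
The algorithm implements network connections sequentially. 
Error handling optimizes cached results incrementally.     
The framework monitors incoming requests sequentially.     
Error handling coordinates log entries concurrently. The pi
Error handling monitors queue items asynchronously. This mo
                                                           
                                                           
                                                           
                                                           
                                                           
                                                           
                                                           
                                                           
                                                           
                                                           
                                                           
                                                           
                                                           
                                                           


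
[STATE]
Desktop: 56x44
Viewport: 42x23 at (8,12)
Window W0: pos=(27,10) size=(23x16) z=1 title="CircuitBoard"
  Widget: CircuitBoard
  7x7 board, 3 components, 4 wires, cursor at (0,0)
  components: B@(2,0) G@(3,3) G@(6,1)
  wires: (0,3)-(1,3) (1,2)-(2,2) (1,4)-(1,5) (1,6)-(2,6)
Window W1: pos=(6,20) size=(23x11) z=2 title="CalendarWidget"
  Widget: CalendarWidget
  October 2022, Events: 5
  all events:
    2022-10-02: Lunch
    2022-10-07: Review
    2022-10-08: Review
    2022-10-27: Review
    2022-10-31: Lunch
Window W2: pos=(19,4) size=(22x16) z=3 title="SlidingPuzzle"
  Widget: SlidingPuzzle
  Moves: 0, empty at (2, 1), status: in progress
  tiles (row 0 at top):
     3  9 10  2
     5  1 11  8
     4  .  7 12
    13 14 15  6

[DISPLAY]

           ┃│  4 │    │  7 │ 12 ┃────────┨
           ┃├────┼────┼────┼────┃5 6     ┃
           ┃│ 13 │ 14 │ 15 │  6 ┃   ·    ┃
           ┃└────┴────┴────┴────┃   │    ┃
           ┃Moves: 0            ┃   ·   ·┃
           ┃                    ┃        ┃
           ┃                    ┃        ┃
           ┗━━━━━━━━━━━━━━━━━━━━┛        ┃
━━━━━━━━━━━━━━━━━━━━┓               G    ┃
CalendarWidget      ┃                    ┃
────────────────────┨                    ┃
    October 2022    ┃                    ┃
o Tu We Th Fr Sa Su ┃                    ┃
               1  2*┃━━━━━━━━━━━━━━━━━━━━┛
3  4  5  6  7*  8*  ┃                     
0 11 12 13 14 15 16 ┃                     
7 18 19 20 21 22 23 ┃                     
4 25 26 27* 28 29 30┃                     
━━━━━━━━━━━━━━━━━━━━┛                     
                                          
                                          
                                          
                                          


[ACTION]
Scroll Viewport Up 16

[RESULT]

                                          
                                          
                                          
                                          
           ┏━━━━━━━━━━━━━━━━━━━━┓         
           ┃ SlidingPuzzle      ┃         
           ┠────────────────────┨         
           ┃┌────┬────┬────┬────┃         
           ┃│  3 │  9 │ 10 │  2 ┃         
           ┃├────┼────┼────┼────┃         
           ┃│  5 │  1 │ 11 │  8 ┃━━━━━━━━┓
           ┃├────┼────┼────┼────┃        ┃
           ┃│  4 │    │  7 │ 12 ┃────────┨
           ┃├────┼────┼────┼────┃5 6     ┃
           ┃│ 13 │ 14 │ 15 │  6 ┃   ·    ┃
           ┃└────┴────┴────┴────┃   │    ┃
           ┃Moves: 0            ┃   ·   ·┃
           ┃                    ┃        ┃
           ┃                    ┃        ┃
           ┗━━━━━━━━━━━━━━━━━━━━┛        ┃
━━━━━━━━━━━━━━━━━━━━┓               G    ┃
CalendarWidget      ┃                    ┃
────────────────────┨                    ┃


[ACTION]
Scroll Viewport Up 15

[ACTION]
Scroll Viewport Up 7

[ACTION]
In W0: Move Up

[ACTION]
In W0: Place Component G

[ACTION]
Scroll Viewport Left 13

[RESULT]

                                          
                                          
                                          
                                          
                   ┏━━━━━━━━━━━━━━━━━━━━┓ 
                   ┃ SlidingPuzzle      ┃ 
                   ┠────────────────────┨ 
                   ┃┌────┬────┬────┬────┃ 
                   ┃│  3 │  9 │ 10 │  2 ┃ 
                   ┃├────┼────┼────┼────┃ 
                   ┃│  5 │  1 │ 11 │  8 ┃━
                   ┃├────┼────┼────┼────┃ 
                   ┃│  4 │    │  7 │ 12 ┃─
                   ┃├────┼────┼────┼────┃5
                   ┃│ 13 │ 14 │ 15 │  6 ┃ 
                   ┃└────┴────┴────┴────┃ 
                   ┃Moves: 0            ┃ 
                   ┃                    ┃ 
                   ┃                    ┃ 
                   ┗━━━━━━━━━━━━━━━━━━━━┛ 
      ┏━━━━━━━━━━━━━━━━━━━━━┓             
      ┃ CalendarWidget      ┃             
      ┠─────────────────────┨             


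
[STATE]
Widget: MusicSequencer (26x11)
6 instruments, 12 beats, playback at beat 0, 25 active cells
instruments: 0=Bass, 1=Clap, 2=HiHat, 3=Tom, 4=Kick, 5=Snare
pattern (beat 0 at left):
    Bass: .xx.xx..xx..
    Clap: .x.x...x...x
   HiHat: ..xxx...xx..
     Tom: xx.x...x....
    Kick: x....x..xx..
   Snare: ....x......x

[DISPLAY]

      ▼12345678901        
  Bass·██·██··██··        
  Clap·█·█···█···█        
 HiHat··███···██··        
   Tom██·█···█····        
  Kick█····█··██··        
 Snare····█······█        
                          
                          
                          
                          


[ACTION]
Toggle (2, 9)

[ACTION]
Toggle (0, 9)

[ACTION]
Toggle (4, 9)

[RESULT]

      ▼12345678901        
  Bass·██·██··█···        
  Clap·█·█···█···█        
 HiHat··███···█···        
   Tom██·█···█····        
  Kick█····█··█···        
 Snare····█······█        
                          
                          
                          
                          


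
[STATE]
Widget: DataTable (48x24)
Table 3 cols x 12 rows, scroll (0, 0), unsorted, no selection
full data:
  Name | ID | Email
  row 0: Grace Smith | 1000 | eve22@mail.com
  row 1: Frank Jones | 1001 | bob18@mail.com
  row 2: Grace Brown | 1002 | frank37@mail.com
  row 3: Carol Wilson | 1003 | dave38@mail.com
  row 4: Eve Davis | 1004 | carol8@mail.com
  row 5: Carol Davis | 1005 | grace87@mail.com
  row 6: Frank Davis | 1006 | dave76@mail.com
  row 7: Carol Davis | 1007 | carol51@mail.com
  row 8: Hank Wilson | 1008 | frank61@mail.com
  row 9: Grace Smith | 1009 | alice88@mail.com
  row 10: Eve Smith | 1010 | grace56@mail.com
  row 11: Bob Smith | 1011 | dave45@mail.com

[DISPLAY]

Name        │ID  │Email                         
────────────┼────┼────────────────              
Grace Smith │1000│eve22@mail.com                
Frank Jones │1001│bob18@mail.com                
Grace Brown │1002│frank37@mail.com              
Carol Wilson│1003│dave38@mail.com               
Eve Davis   │1004│carol8@mail.com               
Carol Davis │1005│grace87@mail.com              
Frank Davis │1006│dave76@mail.com               
Carol Davis │1007│carol51@mail.com              
Hank Wilson │1008│frank61@mail.com              
Grace Smith │1009│alice88@mail.com              
Eve Smith   │1010│grace56@mail.com              
Bob Smith   │1011│dave45@mail.com               
                                                
                                                
                                                
                                                
                                                
                                                
                                                
                                                
                                                
                                                


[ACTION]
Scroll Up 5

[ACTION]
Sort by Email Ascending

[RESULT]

Name        │ID  │Email          ▲              
────────────┼────┼────────────────              
Grace Smith │1009│alice88@mail.com              
Frank Jones │1001│bob18@mail.com                
Carol Davis │1007│carol51@mail.com              
Eve Davis   │1004│carol8@mail.com               
Carol Wilson│1003│dave38@mail.com               
Bob Smith   │1011│dave45@mail.com               
Frank Davis │1006│dave76@mail.com               
Grace Smith │1000│eve22@mail.com                
Grace Brown │1002│frank37@mail.com              
Hank Wilson │1008│frank61@mail.com              
Eve Smith   │1010│grace56@mail.com              
Carol Davis │1005│grace87@mail.com              
                                                
                                                
                                                
                                                
                                                
                                                
                                                
                                                
                                                
                                                


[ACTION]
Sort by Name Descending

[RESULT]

Name       ▼│ID  │Email                         
────────────┼────┼────────────────              
Hank Wilson │1008│frank61@mail.com              
Grace Smith │1009│alice88@mail.com              
Grace Smith │1000│eve22@mail.com                
Grace Brown │1002│frank37@mail.com              
Frank Jones │1001│bob18@mail.com                
Frank Davis │1006│dave76@mail.com               
Eve Smith   │1010│grace56@mail.com              
Eve Davis   │1004│carol8@mail.com               
Carol Wilson│1003│dave38@mail.com               
Carol Davis │1007│carol51@mail.com              
Carol Davis │1005│grace87@mail.com              
Bob Smith   │1011│dave45@mail.com               
                                                
                                                
                                                
                                                
                                                
                                                
                                                
                                                
                                                
                                                


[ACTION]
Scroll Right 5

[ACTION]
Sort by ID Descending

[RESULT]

Name        │ID ▼│Email                         
────────────┼────┼────────────────              
Bob Smith   │1011│dave45@mail.com               
Eve Smith   │1010│grace56@mail.com              
Grace Smith │1009│alice88@mail.com              
Hank Wilson │1008│frank61@mail.com              
Carol Davis │1007│carol51@mail.com              
Frank Davis │1006│dave76@mail.com               
Carol Davis │1005│grace87@mail.com              
Eve Davis   │1004│carol8@mail.com               
Carol Wilson│1003│dave38@mail.com               
Grace Brown │1002│frank37@mail.com              
Frank Jones │1001│bob18@mail.com                
Grace Smith │1000│eve22@mail.com                
                                                
                                                
                                                
                                                
                                                
                                                
                                                
                                                
                                                
                                                


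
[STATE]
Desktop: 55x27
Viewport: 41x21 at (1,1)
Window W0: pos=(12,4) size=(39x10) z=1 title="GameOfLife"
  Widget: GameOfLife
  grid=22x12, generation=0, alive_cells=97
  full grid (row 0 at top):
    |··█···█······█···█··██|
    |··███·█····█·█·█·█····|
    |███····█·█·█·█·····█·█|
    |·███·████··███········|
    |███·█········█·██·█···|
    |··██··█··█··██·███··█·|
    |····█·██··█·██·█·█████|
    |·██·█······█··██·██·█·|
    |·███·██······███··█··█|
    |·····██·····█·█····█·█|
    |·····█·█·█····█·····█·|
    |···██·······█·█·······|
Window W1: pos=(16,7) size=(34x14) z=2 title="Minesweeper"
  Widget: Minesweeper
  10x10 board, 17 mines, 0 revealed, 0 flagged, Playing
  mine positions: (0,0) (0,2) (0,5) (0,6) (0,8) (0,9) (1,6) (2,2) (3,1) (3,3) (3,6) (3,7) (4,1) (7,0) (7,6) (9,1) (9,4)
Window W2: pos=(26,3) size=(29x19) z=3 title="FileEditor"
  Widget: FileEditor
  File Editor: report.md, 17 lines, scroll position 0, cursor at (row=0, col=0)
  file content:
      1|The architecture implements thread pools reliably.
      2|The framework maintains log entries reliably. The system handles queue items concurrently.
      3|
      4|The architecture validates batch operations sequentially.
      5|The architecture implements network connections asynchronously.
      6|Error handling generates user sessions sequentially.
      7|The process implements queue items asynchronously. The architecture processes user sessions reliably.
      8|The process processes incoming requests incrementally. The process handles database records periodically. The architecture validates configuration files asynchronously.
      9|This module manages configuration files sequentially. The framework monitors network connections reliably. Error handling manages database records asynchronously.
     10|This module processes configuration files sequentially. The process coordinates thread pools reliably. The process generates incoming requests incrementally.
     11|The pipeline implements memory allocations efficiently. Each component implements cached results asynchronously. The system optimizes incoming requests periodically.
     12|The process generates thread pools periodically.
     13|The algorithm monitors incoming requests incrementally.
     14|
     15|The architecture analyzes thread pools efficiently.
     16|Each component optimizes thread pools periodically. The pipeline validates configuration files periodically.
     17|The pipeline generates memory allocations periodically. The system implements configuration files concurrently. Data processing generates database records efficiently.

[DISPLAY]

                                         
                                         
                         ┏━━━━━━━━━━━━━━━
           ┏━━━━━━━━━━━━━┃ FileEditor    
           ┃ GameOfLife  ┠───────────────
           ┠─────────────┃█he architectur
           ┃Gen┏━━━━━━━━━┃The framework m
           ┃·██┃ Mineswee┃               
           ┃███┠─────────┃The architectur
           ┃··█┃■■■■■■■■■┃The architectur
           ┃···┃■■■■■■■■■┃Error handling 
           ┃·██┃■■■■■■■■■┃The process imp
           ┗━━━┃■■■■■■■■■┃The process pro
               ┃■■■■■■■■■┃This module man
               ┃■■■■■■■■■┃This module pro
               ┃■■■■■■■■■┃The pipeline im
               ┃■■■■■■■■■┃The process gen
               ┃■■■■■■■■■┃The algorithm m
               ┃■■■■■■■■■┃               
               ┗━━━━━━━━━┃The architectur
                         ┗━━━━━━━━━━━━━━━


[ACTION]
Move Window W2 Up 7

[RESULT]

                         ┃ FileEditor    
                         ┠───────────────
                         ┃█he architectur
           ┏━━━━━━━━━━━━━┃The framework m
           ┃ GameOfLife  ┃               
           ┠─────────────┃The architectur
           ┃Gen┏━━━━━━━━━┃The architectur
           ┃·██┃ Mineswee┃Error handling 
           ┃███┠─────────┃The process imp
           ┃··█┃■■■■■■■■■┃The process pro
           ┃···┃■■■■■■■■■┃This module man
           ┃·██┃■■■■■■■■■┃This module pro
           ┗━━━┃■■■■■■■■■┃The pipeline im
               ┃■■■■■■■■■┃The process gen
               ┃■■■■■■■■■┃The algorithm m
               ┃■■■■■■■■■┃               
               ┃■■■■■■■■■┃The architectur
               ┃■■■■■■■■■┗━━━━━━━━━━━━━━━
               ┃■■■■■■■■■■               
               ┗━━━━━━━━━━━━━━━━━━━━━━━━━
                                         


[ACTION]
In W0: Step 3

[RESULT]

                         ┃ FileEditor    
                         ┠───────────────
                         ┃█he architectur
           ┏━━━━━━━━━━━━━┃The framework m
           ┃ GameOfLife  ┃               
           ┠─────────────┃The architectur
           ┃Gen┏━━━━━━━━━┃The architectur
           ┃···┃ Mineswee┃Error handling 
           ┃···┠─────────┃The process imp
           ┃·██┃■■■■■■■■■┃The process pro
           ┃···┃■■■■■■■■■┃This module man
           ┃█··┃■■■■■■■■■┃This module pro
           ┗━━━┃■■■■■■■■■┃The pipeline im
               ┃■■■■■■■■■┃The process gen
               ┃■■■■■■■■■┃The algorithm m
               ┃■■■■■■■■■┃               
               ┃■■■■■■■■■┃The architectur
               ┃■■■■■■■■■┗━━━━━━━━━━━━━━━
               ┃■■■■■■■■■■               
               ┗━━━━━━━━━━━━━━━━━━━━━━━━━
                                         


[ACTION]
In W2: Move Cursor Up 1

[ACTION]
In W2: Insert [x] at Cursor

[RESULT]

                         ┃ FileEditor    
                         ┠───────────────
                         ┃x█he architectu
           ┏━━━━━━━━━━━━━┃The framework m
           ┃ GameOfLife  ┃               
           ┠─────────────┃The architectur
           ┃Gen┏━━━━━━━━━┃The architectur
           ┃···┃ Mineswee┃Error handling 
           ┃···┠─────────┃The process imp
           ┃·██┃■■■■■■■■■┃The process pro
           ┃···┃■■■■■■■■■┃This module man
           ┃█··┃■■■■■■■■■┃This module pro
           ┗━━━┃■■■■■■■■■┃The pipeline im
               ┃■■■■■■■■■┃The process gen
               ┃■■■■■■■■■┃The algorithm m
               ┃■■■■■■■■■┃               
               ┃■■■■■■■■■┃The architectur
               ┃■■■■■■■■■┗━━━━━━━━━━━━━━━
               ┃■■■■■■■■■■               
               ┗━━━━━━━━━━━━━━━━━━━━━━━━━
                                         


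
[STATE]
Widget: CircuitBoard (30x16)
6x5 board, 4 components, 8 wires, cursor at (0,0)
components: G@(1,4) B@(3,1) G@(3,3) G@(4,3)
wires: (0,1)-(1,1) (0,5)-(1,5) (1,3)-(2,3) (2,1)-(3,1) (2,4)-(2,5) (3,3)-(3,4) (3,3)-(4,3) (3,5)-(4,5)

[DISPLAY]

   0 1 2 3 4 5                
0  [.]  ·               ·     
        │               │     
1       ·       ·   G   ·     
                │             
2       ·       ·   · ─ ·     
        │                     
3       B       G ─ ·   ·     
                │       │     
4               G       ·     
Cursor: (0,0)                 
                              
                              
                              
                              
                              


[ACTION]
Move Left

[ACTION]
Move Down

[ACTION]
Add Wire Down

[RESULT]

   0 1 2 3 4 5                
0       ·               ·     
        │               │     
1  [.]  ·       ·   G   ·     
    │           │             
2   ·   ·       ·   · ─ ·     
        │                     
3       B       G ─ ·   ·     
                │       │     
4               G       ·     
Cursor: (1,0)                 
                              
                              
                              
                              
                              


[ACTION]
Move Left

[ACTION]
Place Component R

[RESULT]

   0 1 2 3 4 5                
0       ·               ·     
        │               │     
1  [R]  ·       ·   G   ·     
    │           │             
2   ·   ·       ·   · ─ ·     
        │                     
3       B       G ─ ·   ·     
                │       │     
4               G       ·     
Cursor: (1,0)                 
                              
                              
                              
                              
                              
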